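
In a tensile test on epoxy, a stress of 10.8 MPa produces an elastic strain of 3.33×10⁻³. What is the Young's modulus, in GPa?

E = σ/ε = 10.8 MPa / 3.33×10⁻³ = 3243 MPa = 3.24 GPa.

3.24 GPa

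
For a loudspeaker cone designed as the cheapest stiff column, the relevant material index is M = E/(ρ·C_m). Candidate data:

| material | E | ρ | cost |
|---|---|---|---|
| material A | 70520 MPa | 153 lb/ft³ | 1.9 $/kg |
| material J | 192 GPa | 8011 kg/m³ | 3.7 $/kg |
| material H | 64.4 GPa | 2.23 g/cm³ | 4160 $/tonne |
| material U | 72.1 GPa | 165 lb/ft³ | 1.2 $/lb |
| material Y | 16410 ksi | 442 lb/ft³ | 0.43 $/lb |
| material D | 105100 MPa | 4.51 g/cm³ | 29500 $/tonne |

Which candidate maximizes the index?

material Y

Convert each candidate to consistent units, then evaluate M:
  material A: E = 70.52 GPa, ρ = 2451 kg/m³, cost = 1.900 $/kg
  material J: E = 192.0 GPa, ρ = 8011 kg/m³, cost = 3.700 $/kg
  material H: E = 64.40 GPa, ρ = 2230 kg/m³, cost = 4.160 $/kg
  material U: E = 72.10 GPa, ρ = 2643 kg/m³, cost = 2.646 $/kg
  material Y: E = 113.1 GPa, ρ = 7080 kg/m³, cost = 0.9480 $/kg
  material D: E = 105.1 GPa, ρ = 4510 kg/m³, cost = 29.50 $/kg
  material Y: M = 16.9 MN·m per $
  material A: M = 15.1 MN·m per $
  material U: M = 10.3 MN·m per $
  material H: M = 6.94 MN·m per $
  material J: M = 6.48 MN·m per $
  material D: M = 0.790 MN·m per $
Material Y ranks first.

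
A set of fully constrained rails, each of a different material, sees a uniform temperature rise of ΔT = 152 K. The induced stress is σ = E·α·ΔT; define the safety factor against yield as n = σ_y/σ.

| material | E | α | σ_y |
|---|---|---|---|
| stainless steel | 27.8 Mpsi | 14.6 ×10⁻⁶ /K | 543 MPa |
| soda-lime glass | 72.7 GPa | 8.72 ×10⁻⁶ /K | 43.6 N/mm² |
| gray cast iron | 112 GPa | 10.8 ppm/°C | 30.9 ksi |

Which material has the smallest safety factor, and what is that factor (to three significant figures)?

In consistent units (E in GPa, α in ×10⁻⁶/K, σ_y in MPa):
  stainless steel: E = 191.7, α = 14.6, σ_y = 543.0 → σ = 425 MPa, n = 1.28
  soda-lime glass: E = 72.70, α = 8.72, σ_y = 43.60 → σ = 96.4 MPa, n = 0.452
  gray cast iron: E = 112.0, α = 10.8, σ_y = 213.0 → σ = 184 MPa, n = 1.16
Smallest n: soda-lime glass with n = 0.452.

soda-lime glass, n = 0.452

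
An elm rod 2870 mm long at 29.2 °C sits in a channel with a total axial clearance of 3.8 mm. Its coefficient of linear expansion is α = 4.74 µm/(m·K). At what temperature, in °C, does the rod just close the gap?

α·L₀·ΔT = 3.8 mm ⇒ ΔT = 3.8 / (4.74×10⁻⁶ × 2870.0) = 279.3 K.
T = 29.2 + 279.3 = 308.5 °C.

309 °C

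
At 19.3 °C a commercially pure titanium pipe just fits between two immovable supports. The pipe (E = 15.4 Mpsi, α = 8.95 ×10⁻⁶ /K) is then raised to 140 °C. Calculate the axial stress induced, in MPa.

115 MPa

E = 15.4 Mpsi = 106.2 GPa.
ΔT = 120.7 K. Constrained thermal stress σ = E·α·ΔT = 106.2×10³ MPa × 8.95×10⁻⁶ × 120.7 = 115 MPa (compressive).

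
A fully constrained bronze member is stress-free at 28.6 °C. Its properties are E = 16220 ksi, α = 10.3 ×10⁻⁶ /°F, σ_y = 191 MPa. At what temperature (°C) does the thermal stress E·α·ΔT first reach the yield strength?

E = 16220 ksi = 111.8 GPa.
α = 10.3×10⁻⁶/°F × 9/5 = 18.5×10⁻⁶/K.
E·α·ΔT = 191.0 MPa ⇒ ΔT = 191.0 / (111.8×10³ × 18.5×10⁻⁶) = 92.12 K.
T = 28.6 + 92.12 = 120.7 °C.

121 °C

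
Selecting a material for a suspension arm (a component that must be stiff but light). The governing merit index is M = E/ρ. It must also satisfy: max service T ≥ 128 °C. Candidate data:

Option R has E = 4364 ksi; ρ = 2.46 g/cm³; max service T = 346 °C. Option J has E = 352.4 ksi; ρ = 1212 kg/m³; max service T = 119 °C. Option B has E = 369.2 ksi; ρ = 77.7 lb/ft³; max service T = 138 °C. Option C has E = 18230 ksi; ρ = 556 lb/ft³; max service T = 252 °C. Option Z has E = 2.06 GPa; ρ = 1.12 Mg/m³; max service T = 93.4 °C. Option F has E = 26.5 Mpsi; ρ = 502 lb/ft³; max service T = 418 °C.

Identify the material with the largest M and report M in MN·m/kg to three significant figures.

Screen on constraints: max service T ≥ 128 °C. Survivors: option R, option B, option C, option F.
In SI units:
  option R: E = 30.09 GPa, ρ = 2460 kg/m³
  option B: E = 2.546 GPa, ρ = 1245 kg/m³
  option C: E = 125.7 GPa, ρ = 8906 kg/m³
  option F: E = 182.7 GPa, ρ = 8041 kg/m³
  option F: M = 22.7 MN·m/kg
  option C: M = 14.1 MN·m/kg
  option R: M = 12.2 MN·m/kg
  option B: M = 2.05 MN·m/kg
Option F has the largest M.

option F, M = 22.7 MN·m/kg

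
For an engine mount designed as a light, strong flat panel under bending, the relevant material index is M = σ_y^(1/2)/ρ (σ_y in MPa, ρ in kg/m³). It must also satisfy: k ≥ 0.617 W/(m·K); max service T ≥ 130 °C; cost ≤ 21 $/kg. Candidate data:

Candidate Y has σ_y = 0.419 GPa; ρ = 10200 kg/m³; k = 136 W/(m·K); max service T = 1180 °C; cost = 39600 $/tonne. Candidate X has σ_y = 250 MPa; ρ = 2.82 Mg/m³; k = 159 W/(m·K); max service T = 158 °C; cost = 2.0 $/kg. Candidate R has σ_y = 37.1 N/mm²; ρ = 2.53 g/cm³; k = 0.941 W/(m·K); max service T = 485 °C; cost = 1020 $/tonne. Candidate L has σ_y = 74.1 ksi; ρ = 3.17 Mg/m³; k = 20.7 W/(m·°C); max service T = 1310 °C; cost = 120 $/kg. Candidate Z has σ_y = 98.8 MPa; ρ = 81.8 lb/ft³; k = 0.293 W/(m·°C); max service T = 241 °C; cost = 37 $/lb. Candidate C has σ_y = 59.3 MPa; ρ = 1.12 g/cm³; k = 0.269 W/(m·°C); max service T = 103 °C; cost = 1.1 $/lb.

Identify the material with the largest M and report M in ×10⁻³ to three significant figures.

candidate X, M = 5.61×10⁻³

Screen on constraints: k ≥ 0.617 W/(m·K); max service T ≥ 130 °C; cost ≤ 21 $/kg. Survivors: candidate X, candidate R.
After converting to SI:
  candidate X: σ_y = 250.0 MPa, ρ = 2820 kg/m³
  candidate R: σ_y = 37.10 MPa, ρ = 2530 kg/m³
  candidate X: M = 5.61×10⁻³
  candidate R: M = 2.41×10⁻³
The maximum is for candidate X.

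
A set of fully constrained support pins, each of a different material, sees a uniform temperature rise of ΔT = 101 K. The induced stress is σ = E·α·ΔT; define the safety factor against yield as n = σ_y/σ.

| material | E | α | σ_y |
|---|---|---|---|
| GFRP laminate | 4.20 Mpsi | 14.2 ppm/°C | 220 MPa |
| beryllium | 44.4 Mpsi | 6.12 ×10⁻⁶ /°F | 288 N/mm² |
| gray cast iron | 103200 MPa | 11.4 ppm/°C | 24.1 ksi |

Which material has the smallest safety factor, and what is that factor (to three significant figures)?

beryllium, n = 0.846

With everything in SI (GPa, ×10⁻⁶/K, MPa):
  GFRP laminate: E = 28.96, α = 14.2, σ_y = 220.0 → σ = 41.5 MPa, n = 5.30
  beryllium: E = 306.1, α = 11.0, σ_y = 288.0 → σ = 341 MPa, n = 0.846
  gray cast iron: E = 103.2, α = 11.4, σ_y = 166.2 → σ = 119 MPa, n = 1.40
Beryllium has the lowest safety factor, n = 0.846.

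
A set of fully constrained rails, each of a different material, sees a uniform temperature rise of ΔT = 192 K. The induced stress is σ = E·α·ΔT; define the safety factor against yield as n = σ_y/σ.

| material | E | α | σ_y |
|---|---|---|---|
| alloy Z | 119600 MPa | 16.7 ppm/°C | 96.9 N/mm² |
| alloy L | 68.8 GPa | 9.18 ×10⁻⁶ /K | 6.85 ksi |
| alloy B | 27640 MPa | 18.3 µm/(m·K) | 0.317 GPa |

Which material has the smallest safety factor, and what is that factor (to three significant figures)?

alloy Z, n = 0.253

Per material, after unit conversion:
  alloy Z: E = 119.6, α = 16.7, σ_y = 96.90 → σ = 383 MPa, n = 0.253
  alloy L: E = 68.80, α = 9.18, σ_y = 47.23 → σ = 121 MPa, n = 0.389
  alloy B: E = 27.64, α = 18.3, σ_y = 317.0 → σ = 97.1 MPa, n = 3.26
Alloy Z has the lowest safety factor, n = 0.253.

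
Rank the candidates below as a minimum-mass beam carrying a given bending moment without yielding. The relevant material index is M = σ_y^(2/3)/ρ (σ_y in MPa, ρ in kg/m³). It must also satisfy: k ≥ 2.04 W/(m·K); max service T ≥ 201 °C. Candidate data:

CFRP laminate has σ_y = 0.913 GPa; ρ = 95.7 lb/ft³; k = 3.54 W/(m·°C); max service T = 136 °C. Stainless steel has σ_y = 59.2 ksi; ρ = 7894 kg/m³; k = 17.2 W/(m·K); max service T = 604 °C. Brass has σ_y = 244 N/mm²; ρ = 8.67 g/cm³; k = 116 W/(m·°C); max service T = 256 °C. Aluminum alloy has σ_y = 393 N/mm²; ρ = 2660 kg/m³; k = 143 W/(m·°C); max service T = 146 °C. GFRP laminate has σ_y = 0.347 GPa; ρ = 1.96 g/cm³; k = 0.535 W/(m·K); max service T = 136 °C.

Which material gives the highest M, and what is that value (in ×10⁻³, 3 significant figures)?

stainless steel, M = 6.97×10⁻³

Screen on constraints: k ≥ 2.04 W/(m·K); max service T ≥ 201 °C. Survivors: stainless steel, brass.
Putting every candidate on a common basis:
  stainless steel: σ_y = 408.2 MPa, ρ = 7894 kg/m³
  brass: σ_y = 244.0 MPa, ρ = 8670 kg/m³
  stainless steel: M = 6.97×10⁻³
  brass: M = 4.50×10⁻³
Stainless steel has the largest M.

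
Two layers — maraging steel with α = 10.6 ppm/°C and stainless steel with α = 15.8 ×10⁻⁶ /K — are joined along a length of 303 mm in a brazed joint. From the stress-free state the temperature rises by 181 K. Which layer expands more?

α(maraging steel) = 10.6×10⁻⁶/K vs α(stainless steel) = 15.8×10⁻⁶/K.
Higher α expands more for the same ΔT: stainless steel.

stainless steel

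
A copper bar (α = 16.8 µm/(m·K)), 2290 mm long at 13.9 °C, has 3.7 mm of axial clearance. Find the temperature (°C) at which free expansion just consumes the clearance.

110 °C

α·L₀·ΔT = 3.7 mm ⇒ ΔT = 3.7 / (16.8×10⁻⁶ × 2290.0) = 96.17 K.
T = 13.9 + 96.17 = 110.1 °C.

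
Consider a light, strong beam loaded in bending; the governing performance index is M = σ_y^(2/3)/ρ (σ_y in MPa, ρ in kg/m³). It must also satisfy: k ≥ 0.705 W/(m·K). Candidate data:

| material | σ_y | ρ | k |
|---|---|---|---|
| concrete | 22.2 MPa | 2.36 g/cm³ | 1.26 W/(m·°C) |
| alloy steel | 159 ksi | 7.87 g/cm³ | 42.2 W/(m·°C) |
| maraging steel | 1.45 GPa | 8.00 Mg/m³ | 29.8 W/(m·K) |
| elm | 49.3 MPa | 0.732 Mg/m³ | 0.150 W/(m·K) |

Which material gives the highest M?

maraging steel

Screen on constraints: k ≥ 0.705 W/(m·K). Survivors: concrete, alloy steel, maraging steel.
In SI units:
  concrete: σ_y = 22.20 MPa, ρ = 2360 kg/m³
  alloy steel: σ_y = 1096 MPa, ρ = 7870 kg/m³
  maraging steel: σ_y = 1450 MPa, ρ = 8000 kg/m³
  maraging steel: M = 16.0×10⁻³
  alloy steel: M = 13.5×10⁻³
  concrete: M = 3.35×10⁻³
Maraging steel has the largest M.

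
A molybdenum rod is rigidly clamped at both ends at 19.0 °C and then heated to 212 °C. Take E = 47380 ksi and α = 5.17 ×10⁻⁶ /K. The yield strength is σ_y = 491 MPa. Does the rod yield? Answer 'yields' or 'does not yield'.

E = 47380 ksi = 326.7 GPa.
ΔT = 193.0 K. Constrained thermal stress σ = E·α·ΔT = 326.7×10³ MPa × 5.17×10⁻⁶ × 193.0 = 326 MPa (compressive).
Compare to σ_y = 491 MPa: σ < σ_y, so it does not yield.

does not yield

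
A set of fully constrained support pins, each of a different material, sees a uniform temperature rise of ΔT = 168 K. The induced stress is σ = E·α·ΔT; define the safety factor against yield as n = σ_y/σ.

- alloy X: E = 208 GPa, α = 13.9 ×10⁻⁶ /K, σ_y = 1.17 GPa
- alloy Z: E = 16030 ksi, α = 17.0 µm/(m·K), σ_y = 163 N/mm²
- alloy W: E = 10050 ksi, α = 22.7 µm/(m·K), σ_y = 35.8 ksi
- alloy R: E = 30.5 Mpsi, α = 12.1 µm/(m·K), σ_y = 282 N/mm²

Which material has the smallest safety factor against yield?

In consistent units (E in GPa, α in ×10⁻⁶/K, σ_y in MPa):
  alloy X: E = 208.0, α = 13.9, σ_y = 1170 → σ = 486 MPa, n = 2.41
  alloy Z: E = 110.5, α = 17.0, σ_y = 163.0 → σ = 316 MPa, n = 0.516
  alloy W: E = 69.29, α = 22.7, σ_y = 246.8 → σ = 264 MPa, n = 0.934
  alloy R: E = 210.3, α = 12.1, σ_y = 282.0 → σ = 427 MPa, n = 0.660
Smallest n: alloy Z with n = 0.516.

alloy Z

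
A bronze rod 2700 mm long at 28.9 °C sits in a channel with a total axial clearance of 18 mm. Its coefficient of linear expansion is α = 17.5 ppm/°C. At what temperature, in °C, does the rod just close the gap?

α·L₀·ΔT = 18.0 mm ⇒ ΔT = 18.0 / (17.5×10⁻⁶ × 2700.0) = 381.0 K.
T = 28.9 + 381.0 = 409.9 °C.

410 °C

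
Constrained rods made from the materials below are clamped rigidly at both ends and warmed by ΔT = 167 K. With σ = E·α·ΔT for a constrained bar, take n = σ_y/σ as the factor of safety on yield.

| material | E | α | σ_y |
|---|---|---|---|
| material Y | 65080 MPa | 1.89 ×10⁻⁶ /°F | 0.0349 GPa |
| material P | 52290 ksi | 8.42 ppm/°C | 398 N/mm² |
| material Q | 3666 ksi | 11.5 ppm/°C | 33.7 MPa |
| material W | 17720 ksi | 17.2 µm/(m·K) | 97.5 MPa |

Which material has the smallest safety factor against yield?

material W

In consistent units (E in GPa, α in ×10⁻⁶/K, σ_y in MPa):
  material Y: E = 65.08, α = 3.40, σ_y = 34.90 → σ = 37.0 MPa, n = 0.944
  material P: E = 360.5, α = 8.42, σ_y = 398.0 → σ = 507 MPa, n = 0.785
  material Q: E = 25.28, α = 11.5, σ_y = 33.70 → σ = 48.5 MPa, n = 0.694
  material W: E = 122.2, α = 17.2, σ_y = 97.50 → σ = 351 MPa, n = 0.278
Smallest n: material W with n = 0.278.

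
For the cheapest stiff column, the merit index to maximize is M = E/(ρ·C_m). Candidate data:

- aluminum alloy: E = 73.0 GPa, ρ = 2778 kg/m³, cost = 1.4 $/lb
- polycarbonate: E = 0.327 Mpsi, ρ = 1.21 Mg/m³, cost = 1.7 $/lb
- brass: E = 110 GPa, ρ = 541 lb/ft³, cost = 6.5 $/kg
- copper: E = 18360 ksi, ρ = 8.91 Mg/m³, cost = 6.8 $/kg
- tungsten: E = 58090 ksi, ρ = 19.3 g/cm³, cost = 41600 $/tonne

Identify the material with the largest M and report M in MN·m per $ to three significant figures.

Normalizing units and computing the index:
  aluminum alloy: E = 73.00 GPa, ρ = 2778 kg/m³, cost = 3.086 $/kg
  polycarbonate: E = 2.255 GPa, ρ = 1210 kg/m³, cost = 3.748 $/kg
  brass: E = 110.0 GPa, ρ = 8666 kg/m³, cost = 6.500 $/kg
  copper: E = 126.6 GPa, ρ = 8910 kg/m³, cost = 6.800 $/kg
  tungsten: E = 400.5 GPa, ρ = 19300 kg/m³, cost = 41.60 $/kg
  aluminum alloy: M = 8.51 MN·m per $
  copper: M = 2.09 MN·m per $
  brass: M = 1.95 MN·m per $
  tungsten: M = 0.499 MN·m per $
  polycarbonate: M = 0.497 MN·m per $
The maximum is for aluminum alloy.

aluminum alloy, M = 8.51 MN·m per $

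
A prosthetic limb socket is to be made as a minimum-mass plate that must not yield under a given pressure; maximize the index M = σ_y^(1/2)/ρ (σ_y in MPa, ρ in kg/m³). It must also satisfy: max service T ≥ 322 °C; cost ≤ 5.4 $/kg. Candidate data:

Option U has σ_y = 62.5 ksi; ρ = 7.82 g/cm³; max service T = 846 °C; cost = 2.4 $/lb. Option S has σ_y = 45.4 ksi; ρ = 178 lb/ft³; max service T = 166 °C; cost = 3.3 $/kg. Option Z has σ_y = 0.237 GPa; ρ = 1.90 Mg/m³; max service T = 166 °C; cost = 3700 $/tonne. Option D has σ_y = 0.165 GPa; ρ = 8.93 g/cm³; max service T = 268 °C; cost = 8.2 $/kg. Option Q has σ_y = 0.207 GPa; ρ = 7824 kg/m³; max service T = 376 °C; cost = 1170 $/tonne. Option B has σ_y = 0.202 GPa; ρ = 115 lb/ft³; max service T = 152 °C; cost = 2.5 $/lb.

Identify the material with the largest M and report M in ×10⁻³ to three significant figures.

option U, M = 2.65×10⁻³

Screen on constraints: max service T ≥ 322 °C; cost ≤ 5.4 $/kg. Survivors: option U, option Q.
Putting every candidate on a common basis:
  option U: σ_y = 430.9 MPa, ρ = 7820 kg/m³
  option Q: σ_y = 207.0 MPa, ρ = 7824 kg/m³
  option U: M = 2.65×10⁻³
  option Q: M = 1.84×10⁻³
Option U ranks first.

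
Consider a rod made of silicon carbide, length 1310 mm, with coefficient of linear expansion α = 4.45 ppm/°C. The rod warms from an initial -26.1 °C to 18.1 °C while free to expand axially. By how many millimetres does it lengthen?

ΔT = 18.1 − (-26.1) = 44.20 K.
ΔL = α·L₀·ΔT = 4.45×10⁻⁶ × 1310 mm × 44.20 K = 0.258 mm.

0.258 mm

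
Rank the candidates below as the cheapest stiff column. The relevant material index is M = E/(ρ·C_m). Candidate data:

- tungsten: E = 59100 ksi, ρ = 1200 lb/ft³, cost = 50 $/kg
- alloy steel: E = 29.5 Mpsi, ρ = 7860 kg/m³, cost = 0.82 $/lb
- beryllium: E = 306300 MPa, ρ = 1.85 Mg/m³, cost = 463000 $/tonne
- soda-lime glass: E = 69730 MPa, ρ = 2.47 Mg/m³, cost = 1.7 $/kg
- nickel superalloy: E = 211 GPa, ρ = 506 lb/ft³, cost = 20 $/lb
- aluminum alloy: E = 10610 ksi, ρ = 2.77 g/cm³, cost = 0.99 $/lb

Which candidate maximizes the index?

Putting every candidate on a common basis:
  tungsten: E = 407.5 GPa, ρ = 19220 kg/m³, cost = 50.00 $/kg
  alloy steel: E = 203.4 GPa, ρ = 7860 kg/m³, cost = 1.808 $/kg
  beryllium: E = 306.3 GPa, ρ = 1850 kg/m³, cost = 463.0 $/kg
  soda-lime glass: E = 69.73 GPa, ρ = 2470 kg/m³, cost = 1.700 $/kg
  nickel superalloy: E = 211.0 GPa, ρ = 8105 kg/m³, cost = 44.09 $/kg
  aluminum alloy: E = 73.15 GPa, ρ = 2770 kg/m³, cost = 2.183 $/kg
  soda-lime glass: M = 16.6 MN·m per $
  alloy steel: M = 14.3 MN·m per $
  aluminum alloy: M = 12.1 MN·m per $
  nickel superalloy: M = 0.590 MN·m per $
  tungsten: M = 0.424 MN·m per $
  beryllium: M = 0.358 MN·m per $
Highest index: soda-lime glass.

soda-lime glass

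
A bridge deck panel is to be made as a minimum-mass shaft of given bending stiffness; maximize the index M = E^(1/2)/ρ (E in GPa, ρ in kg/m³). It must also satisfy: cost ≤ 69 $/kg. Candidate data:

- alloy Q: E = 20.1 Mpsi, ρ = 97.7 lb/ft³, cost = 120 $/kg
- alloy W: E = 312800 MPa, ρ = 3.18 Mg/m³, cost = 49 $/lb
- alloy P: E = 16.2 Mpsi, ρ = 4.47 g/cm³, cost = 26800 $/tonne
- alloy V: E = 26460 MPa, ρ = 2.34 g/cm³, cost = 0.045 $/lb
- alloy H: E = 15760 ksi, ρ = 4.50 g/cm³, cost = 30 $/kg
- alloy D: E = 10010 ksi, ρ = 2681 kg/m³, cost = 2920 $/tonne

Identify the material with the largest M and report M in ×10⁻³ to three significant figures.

alloy D, M = 3.10×10⁻³

Screen on constraints: cost ≤ 69 $/kg. Survivors: alloy P, alloy V, alloy H, alloy D.
In SI units:
  alloy P: E = 111.7 GPa, ρ = 4470 kg/m³
  alloy V: E = 26.46 GPa, ρ = 2340 kg/m³
  alloy H: E = 108.7 GPa, ρ = 4500 kg/m³
  alloy D: E = 69.02 GPa, ρ = 2681 kg/m³
  alloy D: M = 3.10×10⁻³
  alloy P: M = 2.36×10⁻³
  alloy H: M = 2.32×10⁻³
  alloy V: M = 2.20×10⁻³
Highest index: alloy D.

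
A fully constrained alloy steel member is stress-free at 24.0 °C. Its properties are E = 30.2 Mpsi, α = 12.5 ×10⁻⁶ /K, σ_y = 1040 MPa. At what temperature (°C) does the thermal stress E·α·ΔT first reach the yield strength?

424 °C

E = 30.2 Mpsi = 208.2 GPa.
E·α·ΔT = 1040 MPa ⇒ ΔT = 1040 / (208.2×10³ × 12.5×10⁻⁶) = 399.6 K.
T = 24.0 + 399.6 = 423.6 °C.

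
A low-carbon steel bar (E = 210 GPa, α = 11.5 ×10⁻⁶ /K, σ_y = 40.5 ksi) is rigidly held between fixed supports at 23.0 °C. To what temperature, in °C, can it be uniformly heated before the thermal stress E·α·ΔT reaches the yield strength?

σ_y = 40.5 ksi = 279.2 MPa.
E·α·ΔT = 279.2 MPa ⇒ ΔT = 279.2 / (210.0×10³ × 11.5×10⁻⁶) = 115.6 K.
T = 23.0 + 115.6 = 138.6 °C.

139 °C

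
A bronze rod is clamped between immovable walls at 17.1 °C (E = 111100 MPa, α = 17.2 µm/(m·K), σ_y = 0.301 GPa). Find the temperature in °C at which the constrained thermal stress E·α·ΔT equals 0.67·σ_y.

E = 111100 MPa = 111.1 GPa.
σ_y = 0.301 GPa = 301.0 MPa.
E·α·ΔT = 201.7 MPa ⇒ ΔT = 201.7 / (111.1×10³ × 17.2×10⁻⁶) = 105.5 K.
T = 17.1 + 105.5 = 122.6 °C.

123 °C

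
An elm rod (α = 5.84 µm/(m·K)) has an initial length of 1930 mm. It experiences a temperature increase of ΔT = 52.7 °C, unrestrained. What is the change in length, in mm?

ΔL = α·L₀·ΔT = 5.84×10⁻⁶ × 1930 mm × 52.70 K = 0.594 mm.

0.594 mm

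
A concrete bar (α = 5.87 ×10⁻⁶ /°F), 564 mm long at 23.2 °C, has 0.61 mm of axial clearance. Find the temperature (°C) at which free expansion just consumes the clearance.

126 °C

α = 5.87×10⁻⁶/°F × 9/5 = 10.6×10⁻⁶/K.
α·L₀·ΔT = 0.61 mm ⇒ ΔT = 0.61 / (10.6×10⁻⁶ × 564.0) = 102.4 K.
T = 23.2 + 102.4 = 125.6 °C.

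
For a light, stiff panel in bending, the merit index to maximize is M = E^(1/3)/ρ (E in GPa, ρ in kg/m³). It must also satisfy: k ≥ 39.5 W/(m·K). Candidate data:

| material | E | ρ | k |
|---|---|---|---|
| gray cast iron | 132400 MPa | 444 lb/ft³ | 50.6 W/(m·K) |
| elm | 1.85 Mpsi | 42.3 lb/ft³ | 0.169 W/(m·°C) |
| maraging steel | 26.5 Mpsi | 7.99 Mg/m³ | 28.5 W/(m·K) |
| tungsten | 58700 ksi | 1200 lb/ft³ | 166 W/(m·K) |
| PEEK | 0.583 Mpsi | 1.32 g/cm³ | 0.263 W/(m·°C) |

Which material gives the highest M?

gray cast iron

Screen on constraints: k ≥ 39.5 W/(m·K). Survivors: gray cast iron, tungsten.
Convert each candidate to consistent units, then evaluate M:
  gray cast iron: E = 132.4 GPa, ρ = 7112 kg/m³
  tungsten: E = 404.7 GPa, ρ = 19220 kg/m³
  gray cast iron: M = 0.717×10⁻³
  tungsten: M = 0.385×10⁻³
Highest index: gray cast iron.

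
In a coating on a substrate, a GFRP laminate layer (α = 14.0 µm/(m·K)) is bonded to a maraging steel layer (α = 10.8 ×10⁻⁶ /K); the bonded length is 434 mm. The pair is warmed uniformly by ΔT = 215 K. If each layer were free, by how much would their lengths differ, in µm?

Δα = |14.0 − 10.8|×10⁻⁶/K = 3.20×10⁻⁶/K.
ΔL_mismatch = Δα·L·ΔT = 3.20×10⁻⁶ × 434.0 mm × 215.0 K = 299 µm.

299 µm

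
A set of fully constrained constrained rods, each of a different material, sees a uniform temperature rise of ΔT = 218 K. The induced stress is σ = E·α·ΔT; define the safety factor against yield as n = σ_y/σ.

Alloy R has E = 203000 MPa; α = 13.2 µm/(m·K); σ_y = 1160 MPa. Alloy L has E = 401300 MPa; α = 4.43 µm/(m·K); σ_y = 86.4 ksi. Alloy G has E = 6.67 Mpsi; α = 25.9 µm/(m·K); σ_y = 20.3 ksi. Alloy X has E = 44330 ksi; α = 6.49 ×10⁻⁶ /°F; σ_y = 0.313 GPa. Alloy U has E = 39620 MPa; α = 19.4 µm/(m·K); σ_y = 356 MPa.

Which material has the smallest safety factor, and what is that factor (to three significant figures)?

In consistent units (E in GPa, α in ×10⁻⁶/K, σ_y in MPa):
  alloy R: E = 203.0, α = 13.2, σ_y = 1160 → σ = 584 MPa, n = 1.99
  alloy L: E = 401.3, α = 4.43, σ_y = 595.7 → σ = 388 MPa, n = 1.54
  alloy G: E = 45.99, α = 25.9, σ_y = 140.0 → σ = 260 MPa, n = 0.539
  alloy X: E = 305.6, α = 11.7, σ_y = 313.0 → σ = 778 MPa, n = 0.402
  alloy U: E = 39.62, α = 19.4, σ_y = 356.0 → σ = 168 MPa, n = 2.12
The minimum is alloy X at n = 0.402.

alloy X, n = 0.402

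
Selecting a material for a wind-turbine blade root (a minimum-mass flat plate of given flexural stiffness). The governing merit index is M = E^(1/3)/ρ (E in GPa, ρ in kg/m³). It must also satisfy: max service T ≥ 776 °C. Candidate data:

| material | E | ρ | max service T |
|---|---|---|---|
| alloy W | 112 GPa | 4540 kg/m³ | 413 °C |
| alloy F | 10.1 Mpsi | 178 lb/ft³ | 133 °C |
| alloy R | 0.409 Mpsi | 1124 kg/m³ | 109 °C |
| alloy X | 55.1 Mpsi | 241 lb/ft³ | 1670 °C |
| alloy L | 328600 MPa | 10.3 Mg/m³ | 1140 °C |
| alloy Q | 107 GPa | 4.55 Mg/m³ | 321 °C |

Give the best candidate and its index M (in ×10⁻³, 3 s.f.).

Screen on constraints: max service T ≥ 776 °C. Survivors: alloy X, alloy L.
In SI units:
  alloy X: E = 379.9 GPa, ρ = 3860 kg/m³
  alloy L: E = 328.6 GPa, ρ = 10300 kg/m³
  alloy X: M = 1.88×10⁻³
  alloy L: M = 0.670×10⁻³
Alloy X ranks first.

alloy X, M = 1.88×10⁻³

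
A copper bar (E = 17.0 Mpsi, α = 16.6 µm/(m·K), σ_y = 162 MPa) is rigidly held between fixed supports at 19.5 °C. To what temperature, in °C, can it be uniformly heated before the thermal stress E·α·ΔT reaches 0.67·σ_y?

E = 17.0 Mpsi = 117.2 GPa.
E·α·ΔT = 108.5 MPa ⇒ ΔT = 108.5 / (117.2×10³ × 16.6×10⁻⁶) = 55.78 K.
T = 19.5 + 55.78 = 75.28 °C.

75.3 °C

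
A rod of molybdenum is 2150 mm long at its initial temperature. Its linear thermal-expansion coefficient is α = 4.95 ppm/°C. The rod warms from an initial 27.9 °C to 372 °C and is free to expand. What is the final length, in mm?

ΔT = 372 − 27.9 = 344.1 K.
ΔL = α·L₀·ΔT = 4.95×10⁻⁶ × 2150 mm × 344.1 K = 3.66 mm.
L = L₀ + ΔL = 2150 + 3.66 = 2153.7 mm.

2153.7 mm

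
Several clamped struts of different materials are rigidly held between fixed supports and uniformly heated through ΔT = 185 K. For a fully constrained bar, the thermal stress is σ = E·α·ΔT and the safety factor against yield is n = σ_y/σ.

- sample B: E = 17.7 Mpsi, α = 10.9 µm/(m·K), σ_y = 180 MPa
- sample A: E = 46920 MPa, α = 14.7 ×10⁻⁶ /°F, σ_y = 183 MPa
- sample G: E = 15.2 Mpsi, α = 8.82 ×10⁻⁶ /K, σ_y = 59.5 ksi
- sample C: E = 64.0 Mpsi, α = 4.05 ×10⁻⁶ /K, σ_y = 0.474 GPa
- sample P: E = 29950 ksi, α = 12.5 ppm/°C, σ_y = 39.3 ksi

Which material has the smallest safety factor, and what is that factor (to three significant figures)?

With everything in SI (GPa, ×10⁻⁶/K, MPa):
  sample B: E = 122.0, α = 10.9, σ_y = 180.0 → σ = 246 MPa, n = 0.731
  sample A: E = 46.92, α = 26.5, σ_y = 183.0 → σ = 230 MPa, n = 0.797
  sample G: E = 104.8, α = 8.82, σ_y = 410.2 → σ = 171 MPa, n = 2.40
  sample C: E = 441.3, α = 4.05, σ_y = 474.0 → σ = 331 MPa, n = 1.43
  sample P: E = 206.5, α = 12.5, σ_y = 271.0 → σ = 478 MPa, n = 0.567
The minimum is sample P at n = 0.567.

sample P, n = 0.567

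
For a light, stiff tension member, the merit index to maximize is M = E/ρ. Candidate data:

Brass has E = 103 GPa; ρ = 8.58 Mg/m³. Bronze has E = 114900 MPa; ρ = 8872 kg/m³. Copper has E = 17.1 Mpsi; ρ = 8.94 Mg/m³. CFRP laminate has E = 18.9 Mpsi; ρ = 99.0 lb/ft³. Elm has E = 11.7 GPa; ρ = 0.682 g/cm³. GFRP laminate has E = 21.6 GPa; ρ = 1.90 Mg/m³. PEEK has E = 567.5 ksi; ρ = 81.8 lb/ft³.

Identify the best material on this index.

CFRP laminate

Convert each candidate to consistent units, then evaluate M:
  brass: E = 103.0 GPa, ρ = 8580 kg/m³
  bronze: E = 114.9 GPa, ρ = 8872 kg/m³
  copper: E = 117.9 GPa, ρ = 8940 kg/m³
  CFRP laminate: E = 130.3 GPa, ρ = 1586 kg/m³
  elm: E = 11.70 GPa, ρ = 682.0 kg/m³
  GFRP laminate: E = 21.60 GPa, ρ = 1900 kg/m³
  PEEK: E = 3.913 GPa, ρ = 1310 kg/m³
  CFRP laminate: M = 82.2 MN·m/kg
  elm: M = 17.2 MN·m/kg
  copper: M = 13.2 MN·m/kg
  bronze: M = 13.0 MN·m/kg
  brass: M = 12.0 MN·m/kg
  GFRP laminate: M = 11.4 MN·m/kg
  PEEK: M = 2.99 MN·m/kg
CFRP laminate has the largest M.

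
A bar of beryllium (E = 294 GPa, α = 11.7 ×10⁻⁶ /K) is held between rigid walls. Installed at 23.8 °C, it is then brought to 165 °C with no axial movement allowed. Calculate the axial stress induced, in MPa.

ΔT = 141.2 K. Constrained thermal stress σ = E·α·ΔT = 294.0×10³ MPa × 11.7×10⁻⁶ × 141.2 = 486 MPa (compressive).

486 MPa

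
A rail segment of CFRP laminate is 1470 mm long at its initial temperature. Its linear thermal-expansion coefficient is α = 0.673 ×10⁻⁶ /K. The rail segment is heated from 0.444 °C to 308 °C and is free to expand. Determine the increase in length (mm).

ΔT = 308 − 0.444 = 307.6 K.
ΔL = α·L₀·ΔT = 0.673×10⁻⁶ × 1470 mm × 307.6 K = 0.304 mm.

0.304 mm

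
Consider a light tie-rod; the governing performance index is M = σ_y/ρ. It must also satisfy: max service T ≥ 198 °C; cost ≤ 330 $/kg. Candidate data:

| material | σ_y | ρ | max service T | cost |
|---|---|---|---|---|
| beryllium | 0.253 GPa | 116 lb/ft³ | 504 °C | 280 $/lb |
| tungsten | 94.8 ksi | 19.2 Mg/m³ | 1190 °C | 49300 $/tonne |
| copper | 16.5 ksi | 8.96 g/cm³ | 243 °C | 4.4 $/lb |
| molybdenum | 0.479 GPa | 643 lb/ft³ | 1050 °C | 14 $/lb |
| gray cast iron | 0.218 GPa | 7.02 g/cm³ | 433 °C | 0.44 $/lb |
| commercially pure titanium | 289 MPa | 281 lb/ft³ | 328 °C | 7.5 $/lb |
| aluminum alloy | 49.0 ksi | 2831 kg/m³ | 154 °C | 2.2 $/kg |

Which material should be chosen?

commercially pure titanium

Screen on constraints: max service T ≥ 198 °C; cost ≤ 330 $/kg. Survivors: tungsten, copper, molybdenum, gray cast iron, commercially pure titanium.
Convert each candidate to consistent units, then evaluate M:
  tungsten: σ_y = 653.6 MPa, ρ = 19200 kg/m³
  copper: σ_y = 113.8 MPa, ρ = 8960 kg/m³
  molybdenum: σ_y = 479.0 MPa, ρ = 10300 kg/m³
  gray cast iron: σ_y = 218.0 MPa, ρ = 7020 kg/m³
  commercially pure titanium: σ_y = 289.0 MPa, ρ = 4501 kg/m³
  commercially pure titanium: M = 64.2 kN·m/kg
  molybdenum: M = 46.5 kN·m/kg
  tungsten: M = 34.0 kN·m/kg
  gray cast iron: M = 31.1 kN·m/kg
  copper: M = 12.7 kN·m/kg
Commercially pure titanium ranks first.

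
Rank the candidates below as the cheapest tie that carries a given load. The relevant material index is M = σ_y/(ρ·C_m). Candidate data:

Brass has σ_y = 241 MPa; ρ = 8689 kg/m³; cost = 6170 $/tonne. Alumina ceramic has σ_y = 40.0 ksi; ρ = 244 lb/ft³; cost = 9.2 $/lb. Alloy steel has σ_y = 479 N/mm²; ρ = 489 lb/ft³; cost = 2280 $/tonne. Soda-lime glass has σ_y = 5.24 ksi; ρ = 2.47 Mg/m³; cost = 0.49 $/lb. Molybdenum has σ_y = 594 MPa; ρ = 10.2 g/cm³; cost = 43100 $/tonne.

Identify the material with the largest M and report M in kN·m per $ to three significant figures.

Normalizing units and computing the index:
  brass: σ_y = 241.0 MPa, ρ = 8689 kg/m³, cost = 6.170 $/kg
  alumina ceramic: σ_y = 275.8 MPa, ρ = 3909 kg/m³, cost = 20.28 $/kg
  alloy steel: σ_y = 479.0 MPa, ρ = 7833 kg/m³, cost = 2.280 $/kg
  soda-lime glass: σ_y = 36.13 MPa, ρ = 2470 kg/m³, cost = 1.080 $/kg
  molybdenum: σ_y = 594.0 MPa, ρ = 10200 kg/m³, cost = 43.10 $/kg
  alloy steel: M = 26.8 kN·m per $
  soda-lime glass: M = 13.5 kN·m per $
  brass: M = 4.50 kN·m per $
  alumina ceramic: M = 3.48 kN·m per $
  molybdenum: M = 1.35 kN·m per $
Alloy steel ranks first.

alloy steel, M = 26.8 kN·m per $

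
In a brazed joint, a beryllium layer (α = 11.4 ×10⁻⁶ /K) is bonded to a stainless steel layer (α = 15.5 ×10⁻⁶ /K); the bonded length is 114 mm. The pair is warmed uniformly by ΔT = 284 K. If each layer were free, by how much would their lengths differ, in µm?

Δα = |11.4 − 15.5|×10⁻⁶/K = 4.10×10⁻⁶/K.
ΔL_mismatch = Δα·L·ΔT = 4.10×10⁻⁶ × 114.0 mm × 284.0 K = 133 µm.

133 µm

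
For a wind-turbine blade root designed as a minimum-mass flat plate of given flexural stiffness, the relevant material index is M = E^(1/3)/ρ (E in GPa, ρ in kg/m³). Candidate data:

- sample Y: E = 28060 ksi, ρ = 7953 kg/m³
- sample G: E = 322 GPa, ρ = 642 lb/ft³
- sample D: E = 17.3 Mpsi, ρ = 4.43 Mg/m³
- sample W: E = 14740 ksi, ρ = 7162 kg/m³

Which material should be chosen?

sample D

In SI units:
  sample Y: E = 193.5 GPa, ρ = 7953 kg/m³
  sample G: E = 322.0 GPa, ρ = 10280 kg/m³
  sample D: E = 119.3 GPa, ρ = 4430 kg/m³
  sample W: E = 101.6 GPa, ρ = 7162 kg/m³
  sample D: M = 1.11×10⁻³
  sample Y: M = 0.727×10⁻³
  sample G: M = 0.666×10⁻³
  sample W: M = 0.652×10⁻³
The maximum is for sample D.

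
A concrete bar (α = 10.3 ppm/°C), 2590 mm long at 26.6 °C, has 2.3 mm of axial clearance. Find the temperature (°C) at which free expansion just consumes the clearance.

α·L₀·ΔT = 2.3 mm ⇒ ΔT = 2.3 / (10.3×10⁻⁶ × 2590.0) = 86.22 K.
T = 26.6 + 86.22 = 112.8 °C.

113 °C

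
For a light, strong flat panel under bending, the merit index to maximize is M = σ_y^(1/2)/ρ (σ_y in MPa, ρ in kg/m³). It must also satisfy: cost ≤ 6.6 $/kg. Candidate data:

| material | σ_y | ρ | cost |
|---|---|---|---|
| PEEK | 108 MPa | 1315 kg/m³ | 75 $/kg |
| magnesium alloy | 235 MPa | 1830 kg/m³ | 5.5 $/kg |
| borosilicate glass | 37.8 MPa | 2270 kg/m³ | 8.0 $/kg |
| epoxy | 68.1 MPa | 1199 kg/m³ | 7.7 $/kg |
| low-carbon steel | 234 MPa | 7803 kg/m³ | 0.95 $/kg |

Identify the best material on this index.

Screen on constraints: cost ≤ 6.6 $/kg. Survivors: magnesium alloy, low-carbon steel.
Per-candidate index values:
  magnesium alloy: M = 8.38×10⁻³
  low-carbon steel: M = 1.96×10⁻³
Magnesium alloy ranks first.

magnesium alloy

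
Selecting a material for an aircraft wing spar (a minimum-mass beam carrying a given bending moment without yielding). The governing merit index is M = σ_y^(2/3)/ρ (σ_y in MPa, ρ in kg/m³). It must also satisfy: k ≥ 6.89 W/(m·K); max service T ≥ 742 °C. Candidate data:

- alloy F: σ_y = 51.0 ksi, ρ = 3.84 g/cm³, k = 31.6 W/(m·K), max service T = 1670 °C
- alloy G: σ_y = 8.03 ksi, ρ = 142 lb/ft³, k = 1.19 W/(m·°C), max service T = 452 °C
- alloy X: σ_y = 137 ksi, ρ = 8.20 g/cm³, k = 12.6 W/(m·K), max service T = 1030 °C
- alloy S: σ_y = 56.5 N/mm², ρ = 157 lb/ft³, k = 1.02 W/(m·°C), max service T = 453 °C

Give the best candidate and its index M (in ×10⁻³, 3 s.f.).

alloy F, M = 13.0×10⁻³

Screen on constraints: k ≥ 6.89 W/(m·K); max service T ≥ 742 °C. Survivors: alloy F, alloy X.
After converting to SI:
  alloy F: σ_y = 351.6 MPa, ρ = 3840 kg/m³
  alloy X: σ_y = 944.6 MPa, ρ = 8200 kg/m³
  alloy F: M = 13.0×10⁻³
  alloy X: M = 11.7×10⁻³
The maximum is for alloy F.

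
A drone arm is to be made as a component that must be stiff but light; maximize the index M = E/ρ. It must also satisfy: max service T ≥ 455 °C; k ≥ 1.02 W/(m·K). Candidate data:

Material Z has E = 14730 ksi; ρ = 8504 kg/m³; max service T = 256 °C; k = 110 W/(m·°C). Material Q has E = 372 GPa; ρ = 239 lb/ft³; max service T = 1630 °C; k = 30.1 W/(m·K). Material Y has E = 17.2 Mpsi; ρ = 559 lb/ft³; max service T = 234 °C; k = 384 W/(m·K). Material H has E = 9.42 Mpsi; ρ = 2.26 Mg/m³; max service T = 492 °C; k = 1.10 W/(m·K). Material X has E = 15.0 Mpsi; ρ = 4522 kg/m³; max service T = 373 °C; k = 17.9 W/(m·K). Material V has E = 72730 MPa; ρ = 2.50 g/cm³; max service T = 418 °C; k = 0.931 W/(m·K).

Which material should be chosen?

material Q

Screen on constraints: max service T ≥ 455 °C; k ≥ 1.02 W/(m·K). Survivors: material Q, material H.
Convert each candidate to consistent units, then evaluate M:
  material Q: E = 372.0 GPa, ρ = 3828 kg/m³
  material H: E = 64.95 GPa, ρ = 2260 kg/m³
  material Q: M = 97.2 MN·m/kg
  material H: M = 28.7 MN·m/kg
The maximum is for material Q.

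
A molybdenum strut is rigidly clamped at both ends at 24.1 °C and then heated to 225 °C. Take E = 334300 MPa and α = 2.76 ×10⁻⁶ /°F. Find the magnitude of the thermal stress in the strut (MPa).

E = 334300 MPa = 334.3 GPa.
α = 2.76×10⁻⁶/°F × 9/5 = 4.97×10⁻⁶/K.
ΔT = 200.9 K. Constrained thermal stress σ = E·α·ΔT = 334.3×10³ MPa × 4.97×10⁻⁶ × 200.9 = 334 MPa (compressive).

334 MPa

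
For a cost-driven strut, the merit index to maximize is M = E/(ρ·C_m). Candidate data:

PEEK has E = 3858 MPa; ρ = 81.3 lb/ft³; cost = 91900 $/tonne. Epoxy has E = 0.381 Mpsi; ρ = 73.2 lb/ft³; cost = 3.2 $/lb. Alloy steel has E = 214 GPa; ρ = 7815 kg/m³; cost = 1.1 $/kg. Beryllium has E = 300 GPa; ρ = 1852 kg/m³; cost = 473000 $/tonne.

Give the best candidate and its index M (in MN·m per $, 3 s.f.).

alloy steel, M = 24.9 MN·m per $

In SI units:
  PEEK: E = 3.858 GPa, ρ = 1302 kg/m³, cost = 91.90 $/kg
  epoxy: E = 2.627 GPa, ρ = 1173 kg/m³, cost = 7.055 $/kg
  alloy steel: E = 214.0 GPa, ρ = 7815 kg/m³, cost = 1.100 $/kg
  beryllium: E = 300.0 GPa, ρ = 1852 kg/m³, cost = 473.0 $/kg
  alloy steel: M = 24.9 MN·m per $
  beryllium: M = 0.342 MN·m per $
  epoxy: M = 0.318 MN·m per $
  PEEK: M = 0.0322 MN·m per $
Highest index: alloy steel.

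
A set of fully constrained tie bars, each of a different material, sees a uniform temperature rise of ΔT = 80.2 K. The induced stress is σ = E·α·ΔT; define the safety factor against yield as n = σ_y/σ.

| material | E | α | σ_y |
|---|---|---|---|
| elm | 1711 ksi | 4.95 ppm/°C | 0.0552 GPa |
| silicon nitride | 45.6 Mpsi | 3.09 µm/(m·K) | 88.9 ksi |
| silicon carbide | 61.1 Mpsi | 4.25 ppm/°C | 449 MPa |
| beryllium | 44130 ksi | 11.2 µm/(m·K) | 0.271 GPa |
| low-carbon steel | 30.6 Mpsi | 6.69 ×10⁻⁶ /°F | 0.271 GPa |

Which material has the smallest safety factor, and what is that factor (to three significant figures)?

beryllium, n = 0.992

Converting E to GPa, α to ×10⁻⁶/K, σ_y to MPa, then σ and n for each:
  elm: E = 11.80, α = 4.95, σ_y = 55.20 → σ = 4.68 MPa, n = 11.8
  silicon nitride: E = 314.4, α = 3.09, σ_y = 612.9 → σ = 77.9 MPa, n = 7.87
  silicon carbide: E = 421.3, α = 4.25, σ_y = 449.0 → σ = 144 MPa, n = 3.13
  beryllium: E = 304.3, α = 11.2, σ_y = 271.0 → σ = 273 MPa, n = 0.992
  low-carbon steel: E = 211.0, α = 12.0, σ_y = 271.0 → σ = 204 MPa, n = 1.33
Smallest n: beryllium with n = 0.992.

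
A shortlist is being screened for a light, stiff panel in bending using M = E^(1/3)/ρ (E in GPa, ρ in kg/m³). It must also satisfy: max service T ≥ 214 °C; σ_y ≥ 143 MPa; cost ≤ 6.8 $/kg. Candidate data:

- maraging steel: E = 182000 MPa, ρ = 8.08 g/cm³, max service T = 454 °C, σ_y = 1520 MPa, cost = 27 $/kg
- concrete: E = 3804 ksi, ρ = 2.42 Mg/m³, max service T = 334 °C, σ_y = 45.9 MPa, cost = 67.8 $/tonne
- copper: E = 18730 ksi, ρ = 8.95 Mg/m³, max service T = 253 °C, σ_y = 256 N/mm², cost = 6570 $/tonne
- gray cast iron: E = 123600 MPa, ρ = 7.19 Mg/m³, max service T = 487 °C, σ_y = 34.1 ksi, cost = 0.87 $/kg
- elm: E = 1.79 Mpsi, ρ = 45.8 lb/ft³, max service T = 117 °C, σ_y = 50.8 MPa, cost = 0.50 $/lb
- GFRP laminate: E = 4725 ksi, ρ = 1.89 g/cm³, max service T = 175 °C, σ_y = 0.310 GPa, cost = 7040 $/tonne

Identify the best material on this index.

Screen on constraints: max service T ≥ 214 °C; σ_y ≥ 143 MPa; cost ≤ 6.8 $/kg. Survivors: copper, gray cast iron.
After converting to SI:
  copper: E = 129.1 GPa, ρ = 8950 kg/m³
  gray cast iron: E = 123.6 GPa, ρ = 7190 kg/m³
  gray cast iron: M = 0.693×10⁻³
  copper: M = 0.565×10⁻³
The maximum is for gray cast iron.

gray cast iron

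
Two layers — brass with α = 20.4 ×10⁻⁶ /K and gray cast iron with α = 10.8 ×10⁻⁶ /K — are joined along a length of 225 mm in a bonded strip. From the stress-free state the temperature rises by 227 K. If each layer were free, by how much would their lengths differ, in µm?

Δα = |20.4 − 10.8|×10⁻⁶/K = 9.60×10⁻⁶/K.
ΔL_mismatch = Δα·L·ΔT = 9.60×10⁻⁶ × 225.0 mm × 227.0 K = 490 µm.

490 µm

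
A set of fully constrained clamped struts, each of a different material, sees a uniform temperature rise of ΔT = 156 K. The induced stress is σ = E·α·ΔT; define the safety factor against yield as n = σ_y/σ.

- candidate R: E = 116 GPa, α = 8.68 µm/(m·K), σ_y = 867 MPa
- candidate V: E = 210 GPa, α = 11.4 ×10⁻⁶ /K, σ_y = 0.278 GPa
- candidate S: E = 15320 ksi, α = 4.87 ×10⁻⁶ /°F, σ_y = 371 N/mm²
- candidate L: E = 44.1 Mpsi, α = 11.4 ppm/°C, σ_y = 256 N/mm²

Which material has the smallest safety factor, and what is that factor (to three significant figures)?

candidate L, n = 0.473

With everything in SI (GPa, ×10⁻⁶/K, MPa):
  candidate R: E = 116.0, α = 8.68, σ_y = 867.0 → σ = 157 MPa, n = 5.52
  candidate V: E = 210.0, α = 11.4, σ_y = 278.0 → σ = 373 MPa, n = 0.744
  candidate S: E = 105.6, α = 8.77, σ_y = 371.0 → σ = 144 MPa, n = 2.57
  candidate L: E = 304.1, α = 11.4, σ_y = 256.0 → σ = 541 MPa, n = 0.473
Candidate L has the lowest safety factor, n = 0.473.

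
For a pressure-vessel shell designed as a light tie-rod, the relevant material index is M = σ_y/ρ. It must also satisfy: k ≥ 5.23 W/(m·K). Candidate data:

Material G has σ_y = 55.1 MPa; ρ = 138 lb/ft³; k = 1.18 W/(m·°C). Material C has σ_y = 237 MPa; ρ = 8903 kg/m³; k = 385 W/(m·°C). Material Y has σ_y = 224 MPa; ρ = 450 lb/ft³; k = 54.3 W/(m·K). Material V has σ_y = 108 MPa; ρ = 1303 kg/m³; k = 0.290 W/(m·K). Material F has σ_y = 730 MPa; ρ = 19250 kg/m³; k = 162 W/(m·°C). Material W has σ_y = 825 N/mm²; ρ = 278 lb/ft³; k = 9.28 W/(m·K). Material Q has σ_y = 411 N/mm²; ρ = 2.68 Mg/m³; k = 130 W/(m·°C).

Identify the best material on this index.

Screen on constraints: k ≥ 5.23 W/(m·K). Survivors: material C, material Y, material F, material W, material Q.
After converting to SI:
  material C: σ_y = 237.0 MPa, ρ = 8903 kg/m³
  material Y: σ_y = 224.0 MPa, ρ = 7208 kg/m³
  material F: σ_y = 730.0 MPa, ρ = 19250 kg/m³
  material W: σ_y = 825.0 MPa, ρ = 4453 kg/m³
  material Q: σ_y = 411.0 MPa, ρ = 2680 kg/m³
  material W: M = 185 kN·m/kg
  material Q: M = 153 kN·m/kg
  material F: M = 37.9 kN·m/kg
  material Y: M = 31.1 kN·m/kg
  material C: M = 26.6 kN·m/kg
Highest index: material W.

material W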